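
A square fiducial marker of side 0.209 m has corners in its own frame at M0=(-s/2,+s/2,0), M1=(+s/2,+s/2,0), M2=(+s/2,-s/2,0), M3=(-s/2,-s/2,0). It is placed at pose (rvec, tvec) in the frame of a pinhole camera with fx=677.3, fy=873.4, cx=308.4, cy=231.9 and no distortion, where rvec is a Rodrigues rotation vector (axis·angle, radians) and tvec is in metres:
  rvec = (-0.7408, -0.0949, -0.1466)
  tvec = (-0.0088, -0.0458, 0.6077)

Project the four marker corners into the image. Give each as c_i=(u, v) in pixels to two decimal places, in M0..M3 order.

Intrinsics K: fx=677.3, fy=873.4, cx=308.4, cy=231.9
Marker side s = 0.209 m; corners in marker frame (Z=0):
  M0 = (-0.1045, +0.1045, 0)
  M1 = (+0.1045, +0.1045, 0)
  M2 = (+0.1045, -0.1045, 0)
  M3 = (-0.1045, -0.1045, 0)
rvec = (-0.7408, -0.0949, -0.1466), |rvec| = θ = 0.76111 rad = 43.608°
Rodrigues: sinθ=0.68972, 1−cosθ=0.27593; R = I + sinθ·[k]× + (1−cosθ)·[k]×²:
    [+0.98547 +0.16634 -0.03427]
    [-0.09936 +0.72836 +0.67795]
    [+0.13773 -0.66469 +0.73431]
t = (-0.0088, -0.0458, 0.6077) m
M0: Pc = R·M0+t = (-0.09440, +0.04070, +0.52385); u = 677.3·(-0.09440)/0.52385 + 308.4 = 186.3473, v = 873.4·(+0.04070)/0.52385 + 231.9 = 299.7542
M1: Pc = R·M1+t = (+0.11156, +0.01993, +0.55263); u = 677.3·(+0.11156)/0.55263 + 308.4 = 445.1319, v = 873.4·(+0.01993)/0.55263 + 231.9 = 263.3988
M2: Pc = R·M2+t = (+0.07680, -0.13230, +0.69155); u = 677.3·(+0.07680)/0.69155 + 308.4 = 383.6169, v = 873.4·(-0.13230)/0.69155 + 231.9 = 64.8143
M3: Pc = R·M3+t = (-0.12916, -0.11153, +0.66277); u = 677.3·(-0.12916)/0.66277 + 308.4 = 176.4037, v = 873.4·(-0.11153)/0.66277 + 231.9 = 84.9244

c0=(186.35, 299.75) c1=(445.13, 263.40) c2=(383.62, 64.81) c3=(176.40, 84.92)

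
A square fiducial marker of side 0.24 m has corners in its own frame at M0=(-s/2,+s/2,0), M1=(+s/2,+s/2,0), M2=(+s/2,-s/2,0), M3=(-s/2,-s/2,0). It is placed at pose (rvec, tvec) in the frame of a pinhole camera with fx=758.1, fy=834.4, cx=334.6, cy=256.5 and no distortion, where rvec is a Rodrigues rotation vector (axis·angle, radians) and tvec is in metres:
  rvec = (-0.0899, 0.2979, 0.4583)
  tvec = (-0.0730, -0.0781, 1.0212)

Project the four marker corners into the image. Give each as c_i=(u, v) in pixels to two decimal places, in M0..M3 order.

Intrinsics K: fx=758.1, fy=834.4, cx=334.6, cy=256.5
Marker side s = 0.24 m; corners in marker frame (Z=0):
  M0 = (-0.1200, +0.1200, 0)
  M1 = (+0.1200, +0.1200, 0)
  M2 = (+0.1200, -0.1200, 0)
  M3 = (-0.1200, -0.1200, 0)
rvec = (-0.0899, 0.2979, 0.4583), |rvec| = θ = 0.55395 rad = 31.739°
Rodrigues: sinθ=0.52605, 1−cosθ=0.14955; R = I + sinθ·[k]× + (1−cosθ)·[k]×²:
    [+0.85439 -0.44827 +0.26282]
    [+0.42217 +0.89370 +0.15191]
    [-0.30298 -0.01884 +0.95281]
t = (-0.0730, -0.0781, 1.0212) m
M0: Pc = R·M0+t = (-0.22932, -0.02152, +1.05530); u = 758.1·(-0.22932)/1.05530 + 334.6 = 169.8626, v = 834.4·(-0.02152)/1.05530 + 256.5 = 239.4878
M1: Pc = R·M1+t = (-0.02427, +0.07980, +0.98258); u = 758.1·(-0.02427)/0.98258 + 334.6 = 315.8782, v = 834.4·(+0.07980)/0.98258 + 256.5 = 324.2688
M2: Pc = R·M2+t = (+0.08332, -0.13468, +0.98710); u = 758.1·(+0.08332)/0.98710 + 334.6 = 398.5894, v = 834.4·(-0.13468)/0.98710 + 256.5 = 142.6513
M3: Pc = R·M3+t = (-0.12173, -0.23600, +1.05982); u = 758.1·(-0.12173)/1.05982 + 334.6 = 247.5219, v = 834.4·(-0.23600)/1.05982 + 256.5 = 70.6928

c0=(169.86, 239.49) c1=(315.88, 324.27) c2=(398.59, 142.65) c3=(247.52, 70.69)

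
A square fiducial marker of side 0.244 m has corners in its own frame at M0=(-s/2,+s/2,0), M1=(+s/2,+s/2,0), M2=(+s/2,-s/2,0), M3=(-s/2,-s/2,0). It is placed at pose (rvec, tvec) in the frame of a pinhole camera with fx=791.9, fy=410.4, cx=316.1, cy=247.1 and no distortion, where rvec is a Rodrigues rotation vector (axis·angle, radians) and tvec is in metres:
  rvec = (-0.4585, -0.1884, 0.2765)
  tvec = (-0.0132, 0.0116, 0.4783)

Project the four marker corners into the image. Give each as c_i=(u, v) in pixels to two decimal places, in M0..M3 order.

c0=(14.52, 327.07) c1=(452.78, 391.58) c2=(502.27, 204.99) c3=(161.21, 144.17)

Intrinsics K: fx=791.9, fy=410.4, cx=316.1, cy=247.1
Marker side s = 0.244 m; corners in marker frame (Z=0):
  M0 = (-0.1220, +0.1220, 0)
  M1 = (+0.1220, +0.1220, 0)
  M2 = (+0.1220, -0.1220, 0)
  M3 = (-0.1220, -0.1220, 0)
rvec = (-0.4585, -0.1884, 0.2765), |rvec| = θ = 0.56760 rad = 32.521°
Rodrigues: sinθ=0.53761, 1−cosθ=0.15681; R = I + sinθ·[k]× + (1−cosθ)·[k]×²:
    [+0.94551 -0.21985 -0.24015]
    [+0.30393 +0.86047 +0.40892]
    [+0.11674 -0.45963 +0.88040]
t = (-0.0132, 0.0116, 0.4783) m
M0: Pc = R·M0+t = (-0.15537, +0.07950, +0.40798); u = 791.9·(-0.15537)/0.40798 + 316.1 = 14.5171, v = 410.4·(+0.07950)/0.40798 + 247.1 = 327.0684
M1: Pc = R·M1+t = (+0.07533, +0.15366, +0.43647); u = 791.9·(+0.07533)/0.43647 + 316.1 = 452.7764, v = 410.4·(+0.15366)/0.43647 + 247.1 = 391.5802
M2: Pc = R·M2+t = (+0.12897, -0.05630, +0.54862); u = 791.9·(+0.12897)/0.54862 + 316.1 = 502.2671, v = 410.4·(-0.05630)/0.54862 + 247.1 = 204.9861
M3: Pc = R·M3+t = (-0.10173, -0.13046, +0.52013); u = 791.9·(-0.10173)/0.52013 + 316.1 = 161.2144, v = 410.4·(-0.13046)/0.52013 + 247.1 = 144.1653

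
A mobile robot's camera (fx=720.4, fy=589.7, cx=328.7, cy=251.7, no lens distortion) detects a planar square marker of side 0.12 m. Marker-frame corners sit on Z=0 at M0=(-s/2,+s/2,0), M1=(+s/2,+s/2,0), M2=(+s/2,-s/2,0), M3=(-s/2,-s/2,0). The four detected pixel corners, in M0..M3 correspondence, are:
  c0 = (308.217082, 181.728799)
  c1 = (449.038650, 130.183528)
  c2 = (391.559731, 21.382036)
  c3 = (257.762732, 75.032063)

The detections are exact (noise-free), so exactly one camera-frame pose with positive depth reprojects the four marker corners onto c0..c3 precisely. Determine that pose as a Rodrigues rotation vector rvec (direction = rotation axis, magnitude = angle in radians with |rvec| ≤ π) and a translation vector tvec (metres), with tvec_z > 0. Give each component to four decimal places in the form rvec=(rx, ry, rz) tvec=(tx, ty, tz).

rvec=(-0.1399, 0.2123, -0.3805) tvec=(0.0169, -0.1463, 0.5747)

Intrinsics K: fx=720.4, fy=589.7, cx=328.7, cy=251.7
Marker side s = 0.12 m; corners in marker frame (Z=0):
  M0 = (-0.0600, +0.0600, 0)
  M1 = (+0.0600, +0.0600, 0)
  M2 = (+0.0600, -0.0600, 0)
  M3 = (-0.0600, -0.0600, 0)
Detected image corners:
  c0 = (308.217082, 181.728799) px
  c1 = (449.038650, 130.183528) px
  c2 = (391.559731, 21.382036) px
  c3 = (257.762732, 75.032063) px
Planar DLT: solve 8×8 A·h = b for H (H[2,2]=1):
  H  [+1034.28267 +342.26963 +349.87048]
  H  [-470.24025 +866.71102 +101.58991]
  H  [-0.31119 -0.30402 +1.00000]
B = K⁻¹H; ‖b₁‖=1.740013, ‖b₂‖=1.740013; λ = 2/(‖b₁‖+‖b₂‖) = 0.574708, sign → tz>0 ⇒ λ=+0.574708
r₁ = λ·B[:,0] = (+0.90671,-0.38195,-0.17884); r₂ = λ·B[:,1] = (+0.35277,+0.91925,-0.17472)
r₃ = r₁×r₂ = (+0.23114,+0.09533,+0.96824); SVD([r₁ r₂ r₃]) → R = UVᵀ:
  R  [+0.90671 +0.35277 +0.23114]
  R  [-0.38195 +0.91925 +0.09533]
  R  [-0.17884 -0.17472 +0.96824]
t = (+0.01689, -0.14629, +0.57471) m
tr R = 2.794206; θ = arccos((tr R − 1)/2) = 0.457628 rad = 26.220°
axis k = ((R−Rᵀ)₃₂, (R−Rᵀ)₁₃, (R−Rᵀ)₂₁) / (2 sinθ) = (-0.305612, +0.463963, -0.831468)
rvec = θ·k = (-0.139857, +0.212323, -0.380503)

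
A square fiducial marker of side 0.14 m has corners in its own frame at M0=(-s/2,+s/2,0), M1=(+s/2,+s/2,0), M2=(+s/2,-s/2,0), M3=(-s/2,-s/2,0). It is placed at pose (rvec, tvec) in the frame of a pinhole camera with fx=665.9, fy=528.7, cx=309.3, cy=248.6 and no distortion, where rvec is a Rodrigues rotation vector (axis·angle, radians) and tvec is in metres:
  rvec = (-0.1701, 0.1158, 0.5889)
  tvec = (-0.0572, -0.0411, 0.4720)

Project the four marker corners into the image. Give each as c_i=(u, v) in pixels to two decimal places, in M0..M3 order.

c0=(92.65, 224.33) c1=(252.35, 311.86) c2=(365.80, 180.59) c3=(206.77, 102.08)

Intrinsics K: fx=665.9, fy=528.7, cx=309.3, cy=248.6
Marker side s = 0.14 m; corners in marker frame (Z=0):
  M0 = (-0.0700, +0.0700, 0)
  M1 = (+0.0700, +0.0700, 0)
  M2 = (+0.0700, -0.0700, 0)
  M3 = (-0.0700, -0.0700, 0)
rvec = (-0.1701, 0.1158, 0.5889), |rvec| = θ = 0.62382 rad = 35.742°
Rodrigues: sinθ=0.58414, 1−cosθ=0.18834; R = I + sinθ·[k]× + (1−cosθ)·[k]×²:
    [+0.82566 -0.56098 +0.05995]
    [+0.54191 +0.81815 +0.19229]
    [-0.15692 -0.12627 +0.97951]
t = (-0.0572, -0.0411, 0.4720) m
M0: Pc = R·M0+t = (-0.15426, -0.02176, +0.47414); u = 665.9·(-0.15426)/0.47414 + 309.3 = 92.6476, v = 528.7·(-0.02176)/0.47414 + 248.6 = 224.3325
M1: Pc = R·M1+t = (-0.03867, +0.05410, +0.45218); u = 665.9·(-0.03867)/0.45218 + 309.3 = 252.3493, v = 528.7·(+0.05410)/0.45218 + 248.6 = 311.8599
M2: Pc = R·M2+t = (+0.03986, -0.06044, +0.46986); u = 665.9·(+0.03986)/0.46986 + 309.3 = 365.7976, v = 528.7·(-0.06044)/0.46986 + 248.6 = 180.5943
M3: Pc = R·M3+t = (-0.07573, -0.13630, +0.49182); u = 665.9·(-0.07573)/0.49182 + 309.3 = 206.7689, v = 528.7·(-0.13630)/0.49182 + 248.6 = 102.0763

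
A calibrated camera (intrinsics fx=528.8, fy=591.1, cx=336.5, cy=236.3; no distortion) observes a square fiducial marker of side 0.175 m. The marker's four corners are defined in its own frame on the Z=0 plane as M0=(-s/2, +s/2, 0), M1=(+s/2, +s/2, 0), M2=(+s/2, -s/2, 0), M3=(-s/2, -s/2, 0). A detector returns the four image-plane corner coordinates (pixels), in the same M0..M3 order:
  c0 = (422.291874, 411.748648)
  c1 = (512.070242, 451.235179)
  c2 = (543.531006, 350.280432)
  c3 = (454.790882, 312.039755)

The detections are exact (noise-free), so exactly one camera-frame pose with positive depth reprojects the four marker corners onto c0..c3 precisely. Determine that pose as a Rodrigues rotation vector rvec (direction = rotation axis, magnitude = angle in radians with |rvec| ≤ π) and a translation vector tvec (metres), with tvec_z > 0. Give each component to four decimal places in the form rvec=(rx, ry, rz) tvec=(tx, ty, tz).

rvec=(-0.0853, 0.0239, 0.3677) tvec=(0.2713, 0.2394, 0.9784)

Intrinsics K: fx=528.8, fy=591.1, cx=336.5, cy=236.3
Marker side s = 0.175 m; corners in marker frame (Z=0):
  M0 = (-0.0875, +0.0875, 0)
  M1 = (+0.0875, +0.0875, 0)
  M2 = (+0.0875, -0.0875, 0)
  M3 = (-0.0875, -0.0875, 0)
Detected image corners:
  c0 = (422.291874, 411.748648) px
  c1 = (512.070242, 451.235179) px
  c2 = (543.531006, 350.280432) px
  c3 = (454.790882, 312.039755) px
Planar DLT: solve 8×8 A·h = b for H (H[2,2]=1):
  H  [+490.84980 -221.74017 +483.12886]
  H  [+206.91381 +542.54266 +380.90431]
  H  [-0.03970 -0.08069 +1.00000]
B = K⁻¹H; ‖b₁‖=1.022071, ‖b₂‖=1.022071; λ = 2/(‖b₁‖+‖b₂‖) = 0.978406, sign → tz>0 ⇒ λ=+0.978406
r₁ = λ·B[:,0] = (+0.93291,+0.35802,-0.03884); r₂ = λ·B[:,1] = (-0.36003,+0.92959,-0.07895)
r₃ = r₁×r₂ = (+0.00784,+0.08764,+0.99612); SVD([r₁ r₂ r₃]) → R = UVᵀ:
  R  [+0.93291 -0.36003 +0.00784]
  R  [+0.35802 +0.92959 +0.08764]
  R  [-0.03884 -0.07895 +0.99612]
t = (+0.27130, +0.23935, +0.97841) m
tr R = 2.858621; θ = arccos((tr R − 1)/2) = 0.378255 rad = 21.672°
axis k = ((R−Rᵀ)₃₂, (R−Rᵀ)₁₃, (R−Rᵀ)₂₁) / (2 sinθ) = (-0.225543, +0.063209, +0.972181)
rvec = θ·k = (-0.085313, +0.023909, +0.367732)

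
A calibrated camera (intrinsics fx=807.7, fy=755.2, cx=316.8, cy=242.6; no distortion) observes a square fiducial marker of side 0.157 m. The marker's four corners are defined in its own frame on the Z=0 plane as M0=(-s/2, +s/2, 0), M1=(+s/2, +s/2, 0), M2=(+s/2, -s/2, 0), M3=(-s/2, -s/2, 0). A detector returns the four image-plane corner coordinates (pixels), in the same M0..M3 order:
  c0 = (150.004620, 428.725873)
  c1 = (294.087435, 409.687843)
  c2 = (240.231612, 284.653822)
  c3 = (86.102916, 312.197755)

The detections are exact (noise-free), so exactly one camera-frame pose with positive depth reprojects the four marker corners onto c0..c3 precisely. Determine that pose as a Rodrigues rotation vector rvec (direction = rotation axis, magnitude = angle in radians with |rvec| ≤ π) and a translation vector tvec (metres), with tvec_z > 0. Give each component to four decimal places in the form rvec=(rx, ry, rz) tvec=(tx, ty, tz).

rvec=(0.4892, 0.2136, -0.2561) tvec=(-0.1193, 0.1218, 0.7714)

Intrinsics K: fx=807.7, fy=755.2, cx=316.8, cy=242.6
Marker side s = 0.157 m; corners in marker frame (Z=0):
  M0 = (-0.0785, +0.0785, 0)
  M1 = (+0.0785, +0.0785, 0)
  M2 = (+0.0785, -0.0785, 0)
  M3 = (-0.0785, -0.0785, 0)
Detected image corners:
  c0 = (150.004620, 428.725873) px
  c1 = (294.087435, 409.687843) px
  c2 = (240.231612, 284.653822) px
  c3 = (86.102916, 312.197755) px
Planar DLT: solve 8×8 A·h = b for H (H[2,2]=1):
  H  [+882.83163 +484.38535 +191.91920]
  H  [-269.12262 +970.72756 +361.79779]
  H  [-0.33992 +0.56336 +1.00000]
B = K⁻¹H; ‖b₁‖=1.296365, ‖b₂‖=1.296365; λ = 2/(‖b₁‖+‖b₂‖) = 0.771388, sign → tz>0 ⇒ λ=+0.771388
r₁ = λ·B[:,0] = (+0.94599,-0.19066,-0.26221); r₂ = λ·B[:,1] = (+0.29216,+0.85193,+0.43457)
r₃ = r₁×r₂ = (+0.14053,-0.48771,+0.86162); SVD([r₁ r₂ r₃]) → R = UVᵀ:
  R  [+0.94599 +0.29216 +0.14053]
  R  [-0.19066 +0.85193 -0.48771]
  R  [-0.26221 +0.43457 +0.86162]
t = (-0.11927, +0.12175, +0.77139) m
tr R = 2.659543; θ = arccos((tr R − 1)/2) = 0.592098 rad = 33.925°
axis k = ((R−Rᵀ)₃₂, (R−Rᵀ)₁₃, (R−Rᵀ)₂₁) / (2 sinθ) = (+0.826263, +0.360818, -0.432551)
rvec = θ·k = (+0.489229, +0.213640, -0.256113)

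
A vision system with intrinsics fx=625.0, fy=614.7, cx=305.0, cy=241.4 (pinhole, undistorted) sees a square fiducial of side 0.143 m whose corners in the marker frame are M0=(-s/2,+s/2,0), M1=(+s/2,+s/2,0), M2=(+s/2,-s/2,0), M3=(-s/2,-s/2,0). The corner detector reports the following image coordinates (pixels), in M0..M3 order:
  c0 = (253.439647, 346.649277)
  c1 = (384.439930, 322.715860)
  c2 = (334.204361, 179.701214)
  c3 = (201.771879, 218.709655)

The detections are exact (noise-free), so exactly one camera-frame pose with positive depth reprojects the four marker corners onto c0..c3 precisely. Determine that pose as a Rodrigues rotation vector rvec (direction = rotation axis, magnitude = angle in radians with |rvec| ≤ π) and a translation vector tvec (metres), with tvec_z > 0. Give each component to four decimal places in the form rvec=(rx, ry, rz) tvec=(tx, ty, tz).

Intrinsics K: fx=625.0, fy=614.7, cx=305.0, cy=241.4
Marker side s = 0.143 m; corners in marker frame (Z=0):
  M0 = (-0.0715, +0.0715, 0)
  M1 = (+0.0715, +0.0715, 0)
  M2 = (+0.0715, -0.0715, 0)
  M3 = (-0.0715, -0.0715, 0)
Detected image corners:
  c0 = (253.439647, 346.649277) px
  c1 = (384.439930, 322.715860) px
  c2 = (334.204361, 179.701214) px
  c3 = (201.771879, 218.709655) px
Planar DLT: solve 8×8 A·h = b for H (H[2,2]=1):
  H  [+716.19868 +458.08076 +290.80841]
  H  [-405.03875 +1037.11363 +269.40463]
  H  [-0.69777 +0.34596 +1.00000]
B = K⁻¹H; ‖b₁‖=1.686567, ‖b₂‖=1.686567; λ = 2/(‖b₁‖+‖b₂‖) = 0.592920, sign → tz>0 ⇒ λ=+0.592920
r₁ = λ·B[:,0] = (+0.88134,-0.22821,-0.41372); r₂ = λ·B[:,1] = (+0.33447,+0.91981,+0.20512)
r₃ = r₁×r₂ = (+0.33374,-0.31916,+0.88699); SVD([r₁ r₂ r₃]) → R = UVᵀ:
  R  [+0.88134 +0.33447 +0.33374]
  R  [-0.22821 +0.91981 -0.31916]
  R  [-0.41372 +0.20512 +0.88699]
t = (-0.01346, +0.02701, +0.59292) m
tr R = 2.688141; θ = arccos((tr R − 1)/2) = 0.565967 rad = 32.428°
axis k = ((R−Rᵀ)₃₂, (R−Rᵀ)₁₃, (R−Rᵀ)₂₁) / (2 sinθ) = (+0.488860, +0.696955, -0.524662)
rvec = θ·k = (+0.276678, +0.394453, -0.296941)

rvec=(0.2767, 0.3945, -0.2969) tvec=(-0.0135, 0.0270, 0.5929)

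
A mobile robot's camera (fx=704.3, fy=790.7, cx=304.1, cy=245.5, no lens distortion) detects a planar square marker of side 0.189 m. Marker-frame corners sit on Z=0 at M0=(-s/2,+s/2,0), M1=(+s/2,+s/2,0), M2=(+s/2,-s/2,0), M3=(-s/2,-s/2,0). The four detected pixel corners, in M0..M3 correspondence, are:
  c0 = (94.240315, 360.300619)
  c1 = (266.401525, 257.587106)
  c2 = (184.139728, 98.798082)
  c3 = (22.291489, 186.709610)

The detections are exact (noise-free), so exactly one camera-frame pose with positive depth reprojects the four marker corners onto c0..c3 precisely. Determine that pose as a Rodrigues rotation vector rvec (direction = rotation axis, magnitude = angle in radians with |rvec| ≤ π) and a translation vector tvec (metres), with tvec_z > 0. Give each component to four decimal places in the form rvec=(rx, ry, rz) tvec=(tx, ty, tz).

Intrinsics K: fx=704.3, fy=790.7, cx=304.1, cy=245.5
Marker side s = 0.189 m; corners in marker frame (Z=0):
  M0 = (-0.0945, +0.0945, 0)
  M1 = (+0.0945, +0.0945, 0)
  M2 = (+0.0945, -0.0945, 0)
  M3 = (-0.0945, -0.0945, 0)
Detected image corners:
  c0 = (94.240315, 360.300619) px
  c1 = (266.401525, 257.587106) px
  c2 = (184.139728, 98.798082) px
  c3 = (22.291489, 186.709610) px
Planar DLT: solve 8×8 A·h = b for H (H[2,2]=1):
  H  [+914.33137 +347.53262 +141.97141]
  H  [-452.01768 +781.28661 +221.45875]
  H  [+0.22444 -0.43035 +1.00000]
B = K⁻¹H; ‖b₁‖=1.380160, ‖b₂‖=1.380160; λ = 2/(‖b₁‖+‖b₂‖) = 0.724554, sign → tz>0 ⇒ λ=+0.724554
r₁ = λ·B[:,0] = (+0.87041,-0.46469,+0.16262); r₂ = λ·B[:,1] = (+0.49216,+0.81274,-0.31182)
r₃ = r₁×r₂ = (+0.01273,+0.35144,+0.93612); SVD([r₁ r₂ r₃]) → R = UVᵀ:
  R  [+0.87041 +0.49216 +0.01273]
  R  [-0.46469 +0.81274 +0.35144]
  R  [+0.16262 -0.31182 +0.93612]
t = (-0.16679, -0.02203, +0.72455) m
tr R = 2.619276; θ = arccos((tr R − 1)/2) = 0.627261 rad = 35.939°
axis k = ((R−Rᵀ)₃₂, (R−Rᵀ)₁₃, (R−Rᵀ)₂₁) / (2 sinθ) = (-0.565022, -0.127684, -0.815136)
rvec = θ·k = (-0.354416, -0.080091, -0.511303)

rvec=(-0.3544, -0.0801, -0.5113) tvec=(-0.1668, -0.0220, 0.7246)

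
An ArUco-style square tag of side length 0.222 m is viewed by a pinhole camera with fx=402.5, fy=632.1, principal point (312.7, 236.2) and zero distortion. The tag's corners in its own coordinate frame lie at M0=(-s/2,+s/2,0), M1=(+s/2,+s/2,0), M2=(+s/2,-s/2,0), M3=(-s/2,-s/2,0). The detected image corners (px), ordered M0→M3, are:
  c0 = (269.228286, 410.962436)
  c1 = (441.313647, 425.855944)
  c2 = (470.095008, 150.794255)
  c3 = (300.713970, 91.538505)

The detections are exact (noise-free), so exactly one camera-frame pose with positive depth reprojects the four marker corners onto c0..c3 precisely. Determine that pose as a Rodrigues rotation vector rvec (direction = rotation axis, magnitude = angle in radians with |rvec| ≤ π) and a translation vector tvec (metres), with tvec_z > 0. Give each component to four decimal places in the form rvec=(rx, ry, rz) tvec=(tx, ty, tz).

Intrinsics K: fx=402.5, fy=632.1, cx=312.7, cy=236.2
Marker side s = 0.222 m; corners in marker frame (Z=0):
  M0 = (-0.1110, +0.1110, 0)
  M1 = (+0.1110, +0.1110, 0)
  M2 = (+0.1110, -0.1110, 0)
  M3 = (-0.1110, -0.1110, 0)
Detected image corners:
  c0 = (269.228286, 410.962436) px
  c1 = (441.313647, 425.855944) px
  c2 = (470.095008, 150.794255) px
  c3 = (300.713970, 91.538505) px
Planar DLT: solve 8×8 A·h = b for H (H[2,2]=1):
  H  [+1015.93180 -118.14461 +376.57592]
  H  [+346.30447 +1344.02699 +271.92279]
  H  [+0.66651 +0.04629 +1.00000]
B = K⁻¹H; ‖b₁‖=2.135077, ‖b₂‖=2.135077; λ = 2/(‖b₁‖+‖b₂‖) = 0.468367, sign → tz>0 ⇒ λ=+0.468367
r₁ = λ·B[:,0] = (+0.93966,+0.13995,+0.31217); r₂ = λ·B[:,1] = (-0.15432,+0.98778,+0.02168)
r₃ = r₁×r₂ = (-0.30532,-0.06854,+0.94978); SVD([r₁ r₂ r₃]) → R = UVᵀ:
  R  [+0.93966 -0.15432 -0.30532]
  R  [+0.13995 +0.98778 -0.06854]
  R  [+0.31217 +0.02168 +0.94978]
t = (+0.07433, +0.02647, +0.46837) m
tr R = 2.877224; θ = arccos((tr R − 1)/2) = 0.352212 rad = 20.180°
axis k = ((R−Rᵀ)₃₂, (R−Rᵀ)₁₃, (R−Rᵀ)₂₁) / (2 sinθ) = (+0.130768, -0.894979, +0.426512)
rvec = θ·k = (+0.046058, -0.315222, +0.150223)

rvec=(0.0461, -0.3152, 0.1502) tvec=(0.0743, 0.0265, 0.4684)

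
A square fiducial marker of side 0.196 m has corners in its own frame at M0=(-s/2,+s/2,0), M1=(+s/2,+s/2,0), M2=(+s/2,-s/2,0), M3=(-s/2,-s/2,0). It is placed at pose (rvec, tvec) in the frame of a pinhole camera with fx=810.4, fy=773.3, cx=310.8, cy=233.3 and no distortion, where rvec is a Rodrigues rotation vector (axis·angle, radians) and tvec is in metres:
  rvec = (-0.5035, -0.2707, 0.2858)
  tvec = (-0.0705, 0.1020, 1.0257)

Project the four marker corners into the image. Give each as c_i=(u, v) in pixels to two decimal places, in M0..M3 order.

Intrinsics K: fx=810.4, fy=773.3, cx=310.8, cy=233.3
Marker side s = 0.196 m; corners in marker frame (Z=0):
  M0 = (-0.0980, +0.0980, 0)
  M1 = (+0.0980, +0.0980, 0)
  M2 = (+0.0980, -0.0980, 0)
  M3 = (-0.0980, -0.0980, 0)
rvec = (-0.5035, -0.2707, 0.2858), |rvec| = θ = 0.63912 rad = 36.619°
Rodrigues: sinθ=0.59649, 1−cosθ=0.19738; R = I + sinθ·[k]× + (1−cosθ)·[k]×²:
    [+0.92512 -0.20088 -0.32218]
    [+0.33260 +0.83803 +0.43253]
    [+0.18311 -0.50730 +0.84209]
t = (-0.0705, 0.1020, 1.0257) m
M0: Pc = R·M0+t = (-0.18085, +0.15153, +0.95804); u = 810.4·(-0.18085)/0.95804 + 310.8 = 157.8220, v = 773.3·(+0.15153)/0.95804 + 233.3 = 355.6123
M1: Pc = R·M1+t = (+0.00048, +0.21672, +0.99393); u = 810.4·(+0.00048)/0.99393 + 310.8 = 311.1881, v = 773.3·(+0.21672)/0.99393 + 233.3 = 401.9144
M2: Pc = R·M2+t = (+0.03985, +0.05247, +1.09336); u = 810.4·(+0.03985)/1.09336 + 310.8 = 340.3352, v = 773.3·(+0.05247)/1.09336 + 233.3 = 270.4086
M3: Pc = R·M3+t = (-0.14148, -0.01272, +1.05747); u = 810.4·(-0.14148)/1.05747 + 310.8 = 202.3788, v = 773.3·(-0.01272)/1.05747 + 233.3 = 223.9971

c0=(157.82, 355.61) c1=(311.19, 401.91) c2=(340.34, 270.41) c3=(202.38, 224.00)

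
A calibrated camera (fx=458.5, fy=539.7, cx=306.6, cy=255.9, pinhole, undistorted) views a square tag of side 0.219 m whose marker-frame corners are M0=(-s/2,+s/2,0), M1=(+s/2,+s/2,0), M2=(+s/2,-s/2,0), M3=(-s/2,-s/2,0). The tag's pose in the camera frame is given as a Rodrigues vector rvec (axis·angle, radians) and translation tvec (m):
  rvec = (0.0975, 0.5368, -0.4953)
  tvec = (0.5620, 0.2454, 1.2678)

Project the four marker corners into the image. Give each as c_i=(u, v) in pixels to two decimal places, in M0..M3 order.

Intrinsics K: fx=458.5, fy=539.7, cx=306.6, cy=255.9
Marker side s = 0.219 m; corners in marker frame (Z=0):
  M0 = (-0.1095, +0.1095, 0)
  M1 = (+0.1095, +0.1095, 0)
  M2 = (+0.1095, -0.1095, 0)
  M3 = (-0.1095, -0.1095, 0)
rvec = (0.0975, 0.5368, -0.4953), |rvec| = θ = 0.73687 rad = 42.220°
Rodrigues: sinθ=0.67198, 1−cosθ=0.25943; R = I + sinθ·[k]× + (1−cosθ)·[k]×²:
    [+0.74512 +0.47668 +0.46645]
    [-0.42667 +0.87825 -0.21594]
    [-0.51260 -0.03812 +0.85778]
t = (0.5620, 0.2454, 1.2678) m
M0: Pc = R·M0+t = (+0.53261, +0.38829, +1.31976); u = 458.5·(+0.53261)/1.31976 + 306.6 = 491.6345, v = 539.7·(+0.38829)/1.31976 + 255.9 = 414.6866
M1: Pc = R·M1+t = (+0.69579, +0.29485, +1.20750); u = 458.5·(+0.69579)/1.20750 + 306.6 = 570.7981, v = 539.7·(+0.29485)/1.20750 + 255.9 = 387.6844
M2: Pc = R·M2+t = (+0.59139, +0.10251, +1.21584); u = 458.5·(+0.59139)/1.21584 + 306.6 = 529.6168, v = 539.7·(+0.10251)/1.21584 + 255.9 = 301.4036
M3: Pc = R·M3+t = (+0.42821, +0.19595, +1.32810); u = 458.5·(+0.42821)/1.32810 + 306.6 = 454.4316, v = 539.7·(+0.19595)/1.32810 + 255.9 = 335.5290

c0=(491.63, 414.69) c1=(570.80, 387.68) c2=(529.62, 301.40) c3=(454.43, 335.53)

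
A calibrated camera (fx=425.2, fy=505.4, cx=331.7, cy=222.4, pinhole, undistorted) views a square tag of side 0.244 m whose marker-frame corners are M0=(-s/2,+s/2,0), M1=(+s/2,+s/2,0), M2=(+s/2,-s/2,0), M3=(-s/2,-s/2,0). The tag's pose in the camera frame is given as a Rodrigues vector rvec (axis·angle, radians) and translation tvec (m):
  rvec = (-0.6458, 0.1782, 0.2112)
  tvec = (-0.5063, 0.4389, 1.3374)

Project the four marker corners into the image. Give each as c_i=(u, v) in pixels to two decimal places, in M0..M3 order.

c0=(116.90, 424.12) c1=(187.86, 447.06) c2=(221.27, 354.60) c3=(155.95, 337.50)

Intrinsics K: fx=425.2, fy=505.4, cx=331.7, cy=222.4
Marker side s = 0.244 m; corners in marker frame (Z=0):
  M0 = (-0.1220, +0.1220, 0)
  M1 = (+0.1220, +0.1220, 0)
  M2 = (+0.1220, -0.1220, 0)
  M3 = (-0.1220, -0.1220, 0)
rvec = (-0.6458, 0.1782, 0.2112), |rvec| = θ = 0.70244 rad = 40.247°
Rodrigues: sinθ=0.64608, 1−cosθ=0.23673; R = I + sinθ·[k]× + (1−cosθ)·[k]×²:
    [+0.96336 -0.24947 +0.09846]
    [+0.13904 +0.77851 +0.61204]
    [-0.22934 -0.57593 +0.78467]
t = (-0.5063, 0.4389, 1.3374) m
M0: Pc = R·M0+t = (-0.65427, +0.51691, +1.29512); u = 425.2·(-0.65427)/1.29512 + 331.7 = 116.8979, v = 505.4·(+0.51691)/1.29512 + 222.4 = 424.1183
M1: Pc = R·M1+t = (-0.41920, +0.55084, +1.23916); u = 425.2·(-0.41920)/1.23916 + 331.7 = 187.8555, v = 505.4·(+0.55084)/1.23916 + 222.4 = 447.0648
M2: Pc = R·M2+t = (-0.35833, +0.36089, +1.37968); u = 425.2·(-0.35833)/1.37968 + 331.7 = 221.2661, v = 505.4·(+0.36089)/1.37968 + 222.4 = 354.5981
M3: Pc = R·M3+t = (-0.59340, +0.32696, +1.43564); u = 425.2·(-0.59340)/1.43564 + 331.7 = 155.9518, v = 505.4·(+0.32696)/1.43564 + 222.4 = 337.5019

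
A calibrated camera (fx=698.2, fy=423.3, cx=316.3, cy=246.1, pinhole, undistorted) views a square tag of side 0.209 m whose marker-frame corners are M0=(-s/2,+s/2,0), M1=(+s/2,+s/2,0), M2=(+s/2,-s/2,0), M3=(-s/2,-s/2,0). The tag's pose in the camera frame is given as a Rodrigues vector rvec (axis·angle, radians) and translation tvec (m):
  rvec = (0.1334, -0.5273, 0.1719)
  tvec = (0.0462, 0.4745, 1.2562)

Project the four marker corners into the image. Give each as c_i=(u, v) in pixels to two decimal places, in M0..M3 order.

Intrinsics K: fx=698.2, fy=423.3, cx=316.3, cy=246.1
Marker side s = 0.209 m; corners in marker frame (Z=0):
  M0 = (-0.1045, +0.1045, 0)
  M1 = (+0.1045, +0.1045, 0)
  M2 = (+0.1045, -0.1045, 0)
  M3 = (-0.1045, -0.1045, 0)
rvec = (0.1334, -0.5273, 0.1719), |rvec| = θ = 0.57043 rad = 32.683°
Rodrigues: sinθ=0.53999, 1−cosθ=0.15833; R = I + sinθ·[k]× + (1−cosθ)·[k]×²:
    [+0.85033 -0.19696 -0.48801]
    [+0.12850 +0.97696 -0.17039]
    [+0.51032 +0.08218 +0.85605]
t = (0.0462, 0.4745, 1.2562) m
M0: Pc = R·M0+t = (-0.06324, +0.56316, +1.21146); u = 698.2·(-0.06324)/1.21146 + 316.3 = 279.8522, v = 423.3·(+0.56316)/1.21146 + 246.1 = 442.8772
M1: Pc = R·M1+t = (+0.11448, +0.59002, +1.31812); u = 698.2·(+0.11448)/1.31812 + 316.3 = 376.9381, v = 423.3·(+0.59002)/1.31812 + 246.1 = 435.5794
M2: Pc = R·M2+t = (+0.15564, +0.38584, +1.30094); u = 698.2·(+0.15564)/1.30094 + 316.3 = 399.8308, v = 423.3·(+0.38584)/1.30094 + 246.1 = 371.6431
M3: Pc = R·M3+t = (-0.02208, +0.35898, +1.19428); u = 698.2·(-0.02208)/1.19428 + 316.3 = 303.3931, v = 423.3·(+0.35898)/1.19428 + 246.1 = 373.3360

c0=(279.85, 442.88) c1=(376.94, 435.58) c2=(399.83, 371.64) c3=(303.39, 373.34)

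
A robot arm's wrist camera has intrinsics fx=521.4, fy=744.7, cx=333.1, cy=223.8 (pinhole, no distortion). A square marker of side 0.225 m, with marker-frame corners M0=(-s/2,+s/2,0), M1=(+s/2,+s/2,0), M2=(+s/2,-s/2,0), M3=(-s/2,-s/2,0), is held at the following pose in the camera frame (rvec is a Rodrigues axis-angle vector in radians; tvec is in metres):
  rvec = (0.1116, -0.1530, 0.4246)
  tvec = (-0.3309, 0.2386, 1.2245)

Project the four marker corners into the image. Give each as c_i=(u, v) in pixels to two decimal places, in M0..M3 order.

Intrinsics K: fx=521.4, fy=744.7, cx=333.1, cy=223.8
Marker side s = 0.225 m; corners in marker frame (Z=0):
  M0 = (-0.1125, +0.1125, 0)
  M1 = (+0.1125, +0.1125, 0)
  M2 = (+0.1125, -0.1125, 0)
  M3 = (-0.1125, -0.1125, 0)
rvec = (0.1116, -0.1530, 0.4246), |rvec| = θ = 0.46492 rad = 26.638°
Rodrigues: sinθ=0.44835, 1−cosθ=0.10614; R = I + sinθ·[k]× + (1−cosθ)·[k]×²:
    [+0.89997 -0.41785 -0.12428]
    [+0.40108 +0.90535 -0.13952]
    [+0.17082 +0.07572 +0.98239]
t = (-0.3309, 0.2386, 1.2245) m
M0: Pc = R·M0+t = (-0.47916, +0.29533, +1.21380); u = 521.4·(-0.47916)/1.21380 + 333.1 = 127.2742, v = 744.7·(+0.29533)/1.21380 + 223.8 = 404.9931
M1: Pc = R·M1+t = (-0.27666, +0.38557, +1.25224); u = 521.4·(-0.27666)/1.25224 + 333.1 = 217.9050, v = 744.7·(+0.38557)/1.25224 + 223.8 = 453.0996
M2: Pc = R·M2+t = (-0.18264, +0.18187, +1.23520); u = 521.4·(-0.18264)/1.23520 + 333.1 = 256.0024, v = 744.7·(+0.18187)/1.23520 + 223.8 = 333.4491
M3: Pc = R·M3+t = (-0.38514, +0.09163, +1.19676); u = 521.4·(-0.38514)/1.19676 + 333.1 = 165.3048, v = 744.7·(+0.09163)/1.19676 + 223.8 = 280.8152

c0=(127.27, 404.99) c1=(217.91, 453.10) c2=(256.00, 333.45) c3=(165.30, 280.82)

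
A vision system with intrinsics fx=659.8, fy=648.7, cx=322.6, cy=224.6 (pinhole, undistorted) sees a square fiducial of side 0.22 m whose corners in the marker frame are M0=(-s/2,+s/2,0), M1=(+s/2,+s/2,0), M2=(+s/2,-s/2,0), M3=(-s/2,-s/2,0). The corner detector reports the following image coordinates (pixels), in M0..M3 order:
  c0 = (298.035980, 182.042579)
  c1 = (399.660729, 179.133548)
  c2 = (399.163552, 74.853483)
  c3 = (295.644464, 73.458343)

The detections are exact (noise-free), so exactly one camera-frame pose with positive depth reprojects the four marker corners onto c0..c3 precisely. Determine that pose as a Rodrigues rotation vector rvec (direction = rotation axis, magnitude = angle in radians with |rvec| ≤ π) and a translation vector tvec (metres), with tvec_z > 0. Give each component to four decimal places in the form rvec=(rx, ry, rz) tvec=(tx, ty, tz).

rvec=(0.1076, -0.2549, -0.0316) tvec=(0.0546, -0.2021, 1.3552)

Intrinsics K: fx=659.8, fy=648.7, cx=322.6, cy=224.6
Marker side s = 0.22 m; corners in marker frame (Z=0):
  M0 = (-0.1100, +0.1100, 0)
  M1 = (+0.1100, +0.1100, 0)
  M2 = (+0.1100, -0.1100, 0)
  M3 = (-0.1100, -0.1100, 0)
Detected image corners:
  c0 = (298.035980, 182.042579) px
  c1 = (399.660729, 179.133548) px
  c2 = (399.163552, 74.853483) px
  c3 = (295.644464, 73.458343) px
Planar DLT: solve 8×8 A·h = b for H (H[2,2]=1):
  H  [+530.39162 +34.79819 +349.17292]
  H  [+19.95908 +493.94588 +127.84052]
  H  [+0.18440 +0.08135 +1.00000]
B = K⁻¹H; ‖b₁‖=0.737886, ‖b₂‖=0.737886; λ = 2/(‖b₁‖+‖b₂‖) = 1.355223, sign → tz>0 ⇒ λ=+1.355223
r₁ = λ·B[:,0] = (+0.96723,-0.04483,+0.24990); r₂ = λ·B[:,1] = (+0.01757,+0.99375,+0.11025)
r₃ = r₁×r₂ = (-0.25328,-0.10224,+0.96197); SVD([r₁ r₂ r₃]) → R = UVᵀ:
  R  [+0.96723 +0.01757 -0.25328]
  R  [-0.04483 +0.99375 -0.10224]
  R  [+0.24990 +0.11025 +0.96197]
t = (+0.05458, -0.20214, +1.35522) m
tr R = 2.922956; θ = arccos((tr R − 1)/2) = 0.278467 rad = 15.955°
axis k = ((R−Rᵀ)₃₂, (R−Rᵀ)₁₃, (R−Rᵀ)₂₁) / (2 sinθ) = (+0.386517, -0.915272, -0.113498)
rvec = θ·k = (+0.107632, -0.254873, -0.031606)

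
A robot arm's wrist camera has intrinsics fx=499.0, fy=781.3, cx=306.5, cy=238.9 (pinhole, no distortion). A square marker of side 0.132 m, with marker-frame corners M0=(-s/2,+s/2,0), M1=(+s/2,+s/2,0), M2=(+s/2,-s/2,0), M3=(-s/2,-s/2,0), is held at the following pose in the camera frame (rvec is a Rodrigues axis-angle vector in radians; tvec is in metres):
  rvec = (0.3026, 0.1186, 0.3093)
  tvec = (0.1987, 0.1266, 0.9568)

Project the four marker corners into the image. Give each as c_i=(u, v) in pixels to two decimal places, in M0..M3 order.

Intrinsics K: fx=499.0, fy=781.3, cx=306.5, cy=238.9
Marker side s = 0.132 m; corners in marker frame (Z=0):
  M0 = (-0.0660, +0.0660, 0)
  M1 = (+0.0660, +0.0660, 0)
  M2 = (+0.0660, -0.0660, 0)
  M3 = (-0.0660, -0.0660, 0)
rvec = (0.3026, 0.1186, 0.3093), |rvec| = θ = 0.44866 rad = 25.707°
Rodrigues: sinθ=0.43376, 1−cosθ=0.09897; R = I + sinθ·[k]× + (1−cosθ)·[k]×²:
    [+0.94605 -0.28138 +0.16068]
    [+0.31667 +0.90794 -0.27451]
    [-0.06864 +0.31059 +0.94806]
t = (0.1987, 0.1266, 0.9568) m
M0: Pc = R·M0+t = (+0.11769, +0.16562, +0.98183); u = 499.0·(+0.11769)/0.98183 + 306.5 = 366.3140, v = 781.3·(+0.16562)/0.98183 + 238.9 = 370.6968
M1: Pc = R·M1+t = (+0.24257, +0.20742, +0.97277); u = 499.0·(+0.24257)/0.97277 + 306.5 = 430.9299, v = 781.3·(+0.20742)/0.97277 + 238.9 = 405.4976
M2: Pc = R·M2+t = (+0.27971, +0.08758, +0.93177); u = 499.0·(+0.27971)/0.93177 + 306.5 = 456.2959, v = 781.3·(+0.08758)/0.93177 + 238.9 = 312.3335
M3: Pc = R·M3+t = (+0.15483, +0.04578, +0.94083); u = 499.0·(+0.15483)/0.94083 + 306.5 = 388.6201, v = 781.3·(+0.04578)/0.94083 + 238.9 = 276.9135

c0=(366.31, 370.70) c1=(430.93, 405.50) c2=(456.30, 312.33) c3=(388.62, 276.91)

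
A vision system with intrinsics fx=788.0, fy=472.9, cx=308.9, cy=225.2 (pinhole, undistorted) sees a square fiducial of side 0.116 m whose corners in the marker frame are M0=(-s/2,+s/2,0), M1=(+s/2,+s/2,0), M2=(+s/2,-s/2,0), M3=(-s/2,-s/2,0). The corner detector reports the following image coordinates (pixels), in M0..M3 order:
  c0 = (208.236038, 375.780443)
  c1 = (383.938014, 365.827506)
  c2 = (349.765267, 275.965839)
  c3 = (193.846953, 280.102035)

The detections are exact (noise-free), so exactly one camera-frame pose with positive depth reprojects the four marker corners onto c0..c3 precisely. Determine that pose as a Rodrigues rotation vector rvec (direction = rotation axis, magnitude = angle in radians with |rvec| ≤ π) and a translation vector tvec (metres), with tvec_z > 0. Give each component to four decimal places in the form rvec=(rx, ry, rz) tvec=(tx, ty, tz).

Intrinsics K: fx=788.0, fy=472.9, cx=308.9, cy=225.2
Marker side s = 0.116 m; corners in marker frame (Z=0):
  M0 = (-0.0580, +0.0580, 0)
  M1 = (+0.0580, +0.0580, 0)
  M2 = (+0.0580, -0.0580, 0)
  M3 = (-0.0580, -0.0580, 0)
Detected image corners:
  c0 = (208.236038, 375.780443) px
  c1 = (383.938014, 365.827506) px
  c2 = (349.765267, 275.965839) px
  c3 = (193.846953, 280.102035) px
Planar DLT: solve 8×8 A·h = b for H (H[2,2]=1):
  H  [+1553.83698 -99.49738 +285.37422]
  H  [+89.23107 +443.65961 +321.37814]
  H  [+0.45733 -1.09555 +1.00000]
B = K⁻¹H; ‖b₁‖=1.850245, ‖b₂‖=1.850245; λ = 2/(‖b₁‖+‖b₂‖) = 0.540469, sign → tz>0 ⇒ λ=+0.540469
r₁ = λ·B[:,0] = (+0.96884,-0.01573,+0.24717); r₂ = λ·B[:,1] = (+0.16387,+0.78902,-0.59211)
r₃ = r₁×r₂ = (-0.18571,+0.61417,+0.76701); SVD([r₁ r₂ r₃]) → R = UVᵀ:
  R  [+0.96884 +0.16387 -0.18571]
  R  [-0.01573 +0.78902 +0.61417]
  R  [+0.24717 -0.59211 +0.76701]
t = (-0.01614, +0.10992, +0.54047) m
tr R = 2.524878; θ = arccos((tr R − 1)/2) = 0.703723 rad = 40.320°
axis k = ((R−Rᵀ)₃₂, (R−Rᵀ)₁₃, (R−Rᵀ)₂₁) / (2 sinθ) = (-0.932121, -0.334503, -0.138777)
rvec = θ·k = (-0.655954, -0.235397, -0.097660)

rvec=(-0.6560, -0.2354, -0.0977) tvec=(-0.0161, 0.1099, 0.5405)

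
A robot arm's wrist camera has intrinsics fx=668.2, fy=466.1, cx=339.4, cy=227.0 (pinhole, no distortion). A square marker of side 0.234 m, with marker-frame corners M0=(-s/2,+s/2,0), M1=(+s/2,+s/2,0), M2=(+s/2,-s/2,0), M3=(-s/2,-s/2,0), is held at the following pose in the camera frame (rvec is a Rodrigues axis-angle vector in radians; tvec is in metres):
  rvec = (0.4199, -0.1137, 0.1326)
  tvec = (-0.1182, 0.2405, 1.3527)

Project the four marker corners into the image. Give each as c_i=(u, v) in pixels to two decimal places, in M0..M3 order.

c0=(218.06, 339.58) c1=(329.63, 345.09) c2=(346.87, 278.78) c3=(227.67, 271.23)

Intrinsics K: fx=668.2, fy=466.1, cx=339.4, cy=227.0
Marker side s = 0.234 m; corners in marker frame (Z=0):
  M0 = (-0.1170, +0.1170, 0)
  M1 = (+0.1170, +0.1170, 0)
  M2 = (+0.1170, -0.1170, 0)
  M3 = (-0.1170, -0.1170, 0)
rvec = (0.4199, -0.1137, 0.1326), |rvec| = θ = 0.45478 rad = 26.057°
Rodrigues: sinθ=0.43927, 1−cosθ=0.10164; R = I + sinθ·[k]× + (1−cosθ)·[k]×²:
    [+0.98501 -0.15154 -0.08246]
    [+0.10461 +0.90471 -0.41298]
    [+0.13718 +0.39817 +0.90700]
t = (-0.1182, 0.2405, 1.3527) m
M0: Pc = R·M0+t = (-0.25118, +0.33411, +1.38323); u = 668.2·(-0.25118)/1.38323 + 339.4 = 218.0644, v = 466.1·(+0.33411)/1.38323 + 227.0 = 339.5834
M1: Pc = R·M1+t = (-0.02068, +0.35859, +1.41534); u = 668.2·(-0.02068)/1.41534 + 339.4 = 329.6346, v = 466.1·(+0.35859)/1.41534 + 227.0 = 345.0915
M2: Pc = R·M2+t = (+0.01478, +0.14689, +1.32217); u = 668.2·(+0.01478)/1.32217 + 339.4 = 346.8674, v = 466.1·(+0.14689)/1.32217 + 227.0 = 278.7823
M3: Pc = R·M3+t = (-0.21572, +0.12241, +1.29006); u = 668.2·(-0.21572)/1.29006 + 339.4 = 227.6682, v = 466.1·(+0.12241)/1.29006 + 227.0 = 271.2264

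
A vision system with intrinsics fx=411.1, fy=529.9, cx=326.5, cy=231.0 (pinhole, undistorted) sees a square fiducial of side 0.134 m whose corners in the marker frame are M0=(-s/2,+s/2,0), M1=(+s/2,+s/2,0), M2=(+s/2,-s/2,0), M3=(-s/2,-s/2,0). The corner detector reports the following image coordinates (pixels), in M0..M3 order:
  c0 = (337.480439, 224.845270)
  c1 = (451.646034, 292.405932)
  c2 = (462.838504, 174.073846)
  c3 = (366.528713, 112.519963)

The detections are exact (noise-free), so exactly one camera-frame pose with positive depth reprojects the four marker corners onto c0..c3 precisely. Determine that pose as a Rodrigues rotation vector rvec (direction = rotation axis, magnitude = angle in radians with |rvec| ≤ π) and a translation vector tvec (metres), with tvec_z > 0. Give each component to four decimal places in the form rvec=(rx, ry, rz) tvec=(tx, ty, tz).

rvec=(-0.5610, -0.2555, 0.3738) tvec=(0.0899, -0.0297, 0.4620)

Intrinsics K: fx=411.1, fy=529.9, cx=326.5, cy=231.0
Marker side s = 0.134 m; corners in marker frame (Z=0):
  M0 = (-0.0670, +0.0670, 0)
  M1 = (+0.0670, +0.0670, 0)
  M2 = (+0.0670, -0.0670, 0)
  M3 = (-0.0670, -0.0670, 0)
Detected image corners:
  c0 = (337.480439, 224.845270) px
  c1 = (451.646034, 292.405932) px
  c2 = (462.838504, 174.073846) px
  c3 = (366.528713, 112.519963) px
Planar DLT: solve 8×8 A·h = b for H (H[2,2]=1):
  H  [+896.94638 -638.82820 +406.45900]
  H  [+538.05975 +617.74797 +196.90818]
  H  [+0.28915 -1.21092 +1.00000]
B = K⁻¹H; ‖b₁‖=2.164611, ‖b₂‖=2.164611; λ = 2/(‖b₁‖+‖b₂‖) = 0.461977, sign → tz>0 ⇒ λ=+0.461977
r₁ = λ·B[:,0] = (+0.90186,+0.41086,+0.13358); r₂ = λ·B[:,1] = (-0.27359,+0.78243,-0.55942)
r₃ = r₁×r₂ = (-0.33436,+0.46797,+0.81805); SVD([r₁ r₂ r₃]) → R = UVᵀ:
  R  [+0.90186 -0.27359 -0.33436]
  R  [+0.41086 +0.78243 +0.46797]
  R  [+0.13358 -0.55942 +0.81805]
t = (+0.08985, -0.02972, +0.46198) m
tr R = 2.502344; θ = arccos((tr R − 1)/2) = 0.720961 rad = 41.308°
axis k = ((R−Rᵀ)₃₂, (R−Rᵀ)₁₃, (R−Rᵀ)₂₁) / (2 sinθ) = (-0.778197, -0.354441, +0.518440)
rvec = θ·k = (-0.561050, -0.255538, +0.373775)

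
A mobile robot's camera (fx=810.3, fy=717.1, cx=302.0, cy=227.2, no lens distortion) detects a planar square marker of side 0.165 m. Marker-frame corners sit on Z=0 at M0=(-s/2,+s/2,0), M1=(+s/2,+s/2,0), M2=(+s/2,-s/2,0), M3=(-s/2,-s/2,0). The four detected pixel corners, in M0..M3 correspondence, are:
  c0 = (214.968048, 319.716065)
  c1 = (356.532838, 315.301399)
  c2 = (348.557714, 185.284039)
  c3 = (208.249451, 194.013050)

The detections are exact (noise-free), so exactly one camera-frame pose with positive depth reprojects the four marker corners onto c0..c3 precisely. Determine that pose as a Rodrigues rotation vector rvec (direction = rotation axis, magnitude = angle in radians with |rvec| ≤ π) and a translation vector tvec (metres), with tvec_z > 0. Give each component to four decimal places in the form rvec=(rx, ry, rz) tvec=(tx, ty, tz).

rvec=(-0.0349, 0.1935, -0.0555) tvec=(-0.0241, 0.0338, 0.9250)

Intrinsics K: fx=810.3, fy=717.1, cx=302.0, cy=227.2
Marker side s = 0.165 m; corners in marker frame (Z=0):
  M0 = (-0.0825, +0.0825, 0)
  M1 = (+0.0825, +0.0825, 0)
  M2 = (+0.0825, -0.0825, 0)
  M3 = (-0.0825, -0.0825, 0)
Detected image corners:
  c0 = (214.968048, 319.716065) px
  c1 = (356.532838, 315.301399) px
  c2 = (348.557714, 185.284039) px
  c3 = (208.249451, 194.013050) px
Planar DLT: solve 8×8 A·h = b for H (H[2,2]=1):
  H  [+795.83497 +32.25959 +280.86208]
  H  [-92.29688 +763.71812 +253.40653]
  H  [-0.20672 -0.04326 +1.00000]
B = K⁻¹H; ‖b₁‖=1.081030, ‖b₂‖=1.081030; λ = 2/(‖b₁‖+‖b₂‖) = 0.925044, sign → tz>0 ⇒ λ=+0.925044
r₁ = λ·B[:,0] = (+0.97980,-0.05847,-0.19123); r₂ = λ·B[:,1] = (+0.05174,+0.99786,-0.04001)
r₃ = r₁×r₂ = (+0.19316,+0.02931,+0.98073); SVD([r₁ r₂ r₃]) → R = UVᵀ:
  R  [+0.97980 +0.05174 +0.19316]
  R  [-0.05847 +0.99786 +0.02931]
  R  [-0.19123 -0.04001 +0.98073]
t = (-0.02413, +0.03381, +0.92504) m
tr R = 2.958390; θ = arccos((tr R − 1)/2) = 0.204340 rad = 11.708°
axis k = ((R−Rᵀ)₃₂, (R−Rᵀ)₁₃, (R−Rᵀ)₂₁) / (2 sinθ) = (-0.170823, +0.947137, -0.271571)
rvec = θ·k = (-0.034906, +0.193538, -0.055493)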